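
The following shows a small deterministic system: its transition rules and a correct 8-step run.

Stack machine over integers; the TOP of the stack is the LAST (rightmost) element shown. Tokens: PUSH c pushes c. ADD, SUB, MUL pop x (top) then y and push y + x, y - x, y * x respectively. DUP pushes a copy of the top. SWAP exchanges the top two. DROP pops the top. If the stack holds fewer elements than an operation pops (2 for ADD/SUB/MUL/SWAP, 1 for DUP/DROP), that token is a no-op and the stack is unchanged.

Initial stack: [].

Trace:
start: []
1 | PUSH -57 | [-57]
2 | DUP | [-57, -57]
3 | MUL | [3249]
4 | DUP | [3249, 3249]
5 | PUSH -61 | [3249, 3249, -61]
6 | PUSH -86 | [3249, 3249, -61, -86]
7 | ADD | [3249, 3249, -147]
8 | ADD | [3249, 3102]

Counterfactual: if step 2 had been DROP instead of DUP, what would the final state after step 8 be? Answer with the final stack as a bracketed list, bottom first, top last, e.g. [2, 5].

(re-executing from step 2 with the substitution; state before step 2: [-57])
2 | DROP | []
3 | MUL | []
4 | DUP | []
5 | PUSH -61 | [-61]
6 | PUSH -86 | [-61, -86]
7 | ADD | [-147]
8 | ADD | [-147]

[-147]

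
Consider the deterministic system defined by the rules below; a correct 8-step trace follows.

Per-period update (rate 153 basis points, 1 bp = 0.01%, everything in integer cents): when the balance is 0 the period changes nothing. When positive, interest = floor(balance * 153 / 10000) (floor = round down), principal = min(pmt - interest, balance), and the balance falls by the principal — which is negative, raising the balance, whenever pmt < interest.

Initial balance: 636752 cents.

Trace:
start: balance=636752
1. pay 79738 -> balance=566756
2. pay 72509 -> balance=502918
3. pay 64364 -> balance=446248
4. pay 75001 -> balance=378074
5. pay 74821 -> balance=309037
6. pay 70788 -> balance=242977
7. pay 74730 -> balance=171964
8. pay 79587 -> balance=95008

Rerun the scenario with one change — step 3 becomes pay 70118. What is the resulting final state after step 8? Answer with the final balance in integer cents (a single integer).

(re-executing from step 3 with the substitution; state before step 3: balance=502918)
3. pay 70118 -> balance=440494
4. pay 75001 -> balance=372232
5. pay 74821 -> balance=303106
6. pay 70788 -> balance=236955
7. pay 74730 -> balance=165850
8. pay 79587 -> balance=88800

88800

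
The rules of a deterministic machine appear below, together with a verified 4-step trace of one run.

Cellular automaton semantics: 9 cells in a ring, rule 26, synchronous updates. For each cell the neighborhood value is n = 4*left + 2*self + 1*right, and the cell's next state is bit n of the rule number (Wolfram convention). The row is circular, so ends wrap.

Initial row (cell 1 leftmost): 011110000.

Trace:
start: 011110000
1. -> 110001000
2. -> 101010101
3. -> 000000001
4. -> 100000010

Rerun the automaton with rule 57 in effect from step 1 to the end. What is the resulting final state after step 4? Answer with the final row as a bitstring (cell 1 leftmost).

(re-executing steps 1..4 under rule 57; state before step 1: 011110000)
1. -> 010001111
2. -> 101101000
3. -> 011010110
4. -> 010101101

010101101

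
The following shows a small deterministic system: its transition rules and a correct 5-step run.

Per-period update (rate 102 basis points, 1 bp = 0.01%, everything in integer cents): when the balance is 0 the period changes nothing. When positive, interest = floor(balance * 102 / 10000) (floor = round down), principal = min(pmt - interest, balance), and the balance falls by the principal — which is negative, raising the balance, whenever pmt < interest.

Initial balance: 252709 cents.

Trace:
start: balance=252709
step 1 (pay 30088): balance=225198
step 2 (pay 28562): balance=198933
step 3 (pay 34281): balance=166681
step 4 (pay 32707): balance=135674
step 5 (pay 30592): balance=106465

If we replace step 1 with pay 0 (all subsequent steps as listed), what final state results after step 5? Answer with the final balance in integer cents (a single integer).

(re-executing from step 1 with the substitution; state before step 1: balance=252709)
step 1 (pay 0): balance=255286
step 2 (pay 28562): balance=229327
step 3 (pay 34281): balance=197385
step 4 (pay 32707): balance=166691
step 5 (pay 30592): balance=137799

137799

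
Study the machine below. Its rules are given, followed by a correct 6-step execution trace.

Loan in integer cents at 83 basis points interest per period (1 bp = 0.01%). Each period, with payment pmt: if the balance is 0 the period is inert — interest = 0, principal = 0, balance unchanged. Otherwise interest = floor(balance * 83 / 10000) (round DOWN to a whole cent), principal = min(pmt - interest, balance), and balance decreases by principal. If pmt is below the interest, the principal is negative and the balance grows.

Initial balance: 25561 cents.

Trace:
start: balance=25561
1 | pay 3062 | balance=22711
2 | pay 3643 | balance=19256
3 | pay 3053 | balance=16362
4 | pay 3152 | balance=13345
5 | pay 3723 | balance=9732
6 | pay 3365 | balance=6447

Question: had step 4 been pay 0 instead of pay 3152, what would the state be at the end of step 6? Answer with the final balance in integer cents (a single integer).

9652

(re-executing from step 4 with the substitution; state before step 4: balance=16362)
4 | pay 0 | balance=16497
5 | pay 3723 | balance=12910
6 | pay 3365 | balance=9652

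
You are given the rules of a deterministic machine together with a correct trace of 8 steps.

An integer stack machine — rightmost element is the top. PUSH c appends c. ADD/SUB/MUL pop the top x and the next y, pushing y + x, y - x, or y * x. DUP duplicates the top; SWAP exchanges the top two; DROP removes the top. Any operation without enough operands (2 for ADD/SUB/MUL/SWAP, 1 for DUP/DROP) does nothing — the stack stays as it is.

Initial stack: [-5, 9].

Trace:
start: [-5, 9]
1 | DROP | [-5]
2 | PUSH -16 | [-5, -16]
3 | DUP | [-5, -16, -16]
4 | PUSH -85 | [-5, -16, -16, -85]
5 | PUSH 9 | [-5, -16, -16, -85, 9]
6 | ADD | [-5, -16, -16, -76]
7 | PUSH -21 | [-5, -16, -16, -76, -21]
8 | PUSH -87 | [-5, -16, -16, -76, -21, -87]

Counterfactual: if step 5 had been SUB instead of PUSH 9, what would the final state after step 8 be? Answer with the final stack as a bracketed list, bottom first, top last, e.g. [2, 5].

(re-executing from step 5 with the substitution; state before step 5: [-5, -16, -16, -85])
5 | SUB | [-5, -16, 69]
6 | ADD | [-5, 53]
7 | PUSH -21 | [-5, 53, -21]
8 | PUSH -87 | [-5, 53, -21, -87]

[-5, 53, -21, -87]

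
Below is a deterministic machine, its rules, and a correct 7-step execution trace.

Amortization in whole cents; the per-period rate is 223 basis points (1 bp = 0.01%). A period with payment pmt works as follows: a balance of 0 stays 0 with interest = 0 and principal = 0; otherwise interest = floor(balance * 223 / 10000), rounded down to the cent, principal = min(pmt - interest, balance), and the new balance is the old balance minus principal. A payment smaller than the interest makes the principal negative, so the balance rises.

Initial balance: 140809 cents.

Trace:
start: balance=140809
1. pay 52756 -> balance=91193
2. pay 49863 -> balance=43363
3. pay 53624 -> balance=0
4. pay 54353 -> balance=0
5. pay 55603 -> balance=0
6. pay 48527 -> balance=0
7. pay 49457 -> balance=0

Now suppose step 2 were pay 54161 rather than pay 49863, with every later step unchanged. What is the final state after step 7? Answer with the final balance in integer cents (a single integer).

0

(re-executing from step 2 with the substitution; state before step 2: balance=91193)
2. pay 54161 -> balance=39065
3. pay 53624 -> balance=0
4. pay 54353 -> balance=0
5. pay 55603 -> balance=0
6. pay 48527 -> balance=0
7. pay 49457 -> balance=0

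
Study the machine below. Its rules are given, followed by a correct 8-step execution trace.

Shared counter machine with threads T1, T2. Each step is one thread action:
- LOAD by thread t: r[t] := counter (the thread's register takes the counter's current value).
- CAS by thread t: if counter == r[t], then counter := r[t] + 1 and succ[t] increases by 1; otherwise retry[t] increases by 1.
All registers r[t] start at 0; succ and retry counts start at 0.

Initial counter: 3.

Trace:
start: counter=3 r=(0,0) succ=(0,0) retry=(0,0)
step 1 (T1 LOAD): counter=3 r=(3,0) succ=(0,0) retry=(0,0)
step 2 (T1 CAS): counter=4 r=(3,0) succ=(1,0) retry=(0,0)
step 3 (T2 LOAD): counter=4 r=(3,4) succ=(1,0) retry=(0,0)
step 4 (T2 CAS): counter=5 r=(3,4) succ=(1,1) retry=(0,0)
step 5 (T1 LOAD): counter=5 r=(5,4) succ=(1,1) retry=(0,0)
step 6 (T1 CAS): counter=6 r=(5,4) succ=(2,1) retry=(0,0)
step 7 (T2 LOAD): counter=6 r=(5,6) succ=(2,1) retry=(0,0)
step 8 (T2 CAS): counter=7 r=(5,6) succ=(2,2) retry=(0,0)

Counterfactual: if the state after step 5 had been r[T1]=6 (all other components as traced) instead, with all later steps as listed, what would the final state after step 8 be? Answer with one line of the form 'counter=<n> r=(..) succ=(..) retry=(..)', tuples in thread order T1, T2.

counter=6 r=(6,5) succ=(1,2) retry=(1,0)

state after step 5 := counter=5 r=(6,4) succ=(1,1) retry=(0,0)
step 6 (T1 CAS): counter=5 r=(6,4) succ=(1,1) retry=(1,0)
step 7 (T2 LOAD): counter=5 r=(6,5) succ=(1,1) retry=(1,0)
step 8 (T2 CAS): counter=6 r=(6,5) succ=(1,2) retry=(1,0)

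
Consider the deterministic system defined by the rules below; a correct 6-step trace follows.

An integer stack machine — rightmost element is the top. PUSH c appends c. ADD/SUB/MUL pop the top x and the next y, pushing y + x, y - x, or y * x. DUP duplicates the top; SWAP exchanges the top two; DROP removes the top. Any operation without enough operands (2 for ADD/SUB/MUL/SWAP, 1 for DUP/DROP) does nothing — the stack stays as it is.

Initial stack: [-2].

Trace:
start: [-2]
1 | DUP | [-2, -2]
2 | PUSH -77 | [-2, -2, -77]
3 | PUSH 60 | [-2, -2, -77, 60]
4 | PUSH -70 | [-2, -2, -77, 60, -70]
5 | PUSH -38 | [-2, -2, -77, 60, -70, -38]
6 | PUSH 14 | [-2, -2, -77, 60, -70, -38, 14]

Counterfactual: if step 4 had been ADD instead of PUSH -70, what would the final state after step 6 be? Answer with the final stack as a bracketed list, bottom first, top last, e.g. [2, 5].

(re-executing from step 4 with the substitution; state before step 4: [-2, -2, -77, 60])
4 | ADD | [-2, -2, -17]
5 | PUSH -38 | [-2, -2, -17, -38]
6 | PUSH 14 | [-2, -2, -17, -38, 14]

[-2, -2, -17, -38, 14]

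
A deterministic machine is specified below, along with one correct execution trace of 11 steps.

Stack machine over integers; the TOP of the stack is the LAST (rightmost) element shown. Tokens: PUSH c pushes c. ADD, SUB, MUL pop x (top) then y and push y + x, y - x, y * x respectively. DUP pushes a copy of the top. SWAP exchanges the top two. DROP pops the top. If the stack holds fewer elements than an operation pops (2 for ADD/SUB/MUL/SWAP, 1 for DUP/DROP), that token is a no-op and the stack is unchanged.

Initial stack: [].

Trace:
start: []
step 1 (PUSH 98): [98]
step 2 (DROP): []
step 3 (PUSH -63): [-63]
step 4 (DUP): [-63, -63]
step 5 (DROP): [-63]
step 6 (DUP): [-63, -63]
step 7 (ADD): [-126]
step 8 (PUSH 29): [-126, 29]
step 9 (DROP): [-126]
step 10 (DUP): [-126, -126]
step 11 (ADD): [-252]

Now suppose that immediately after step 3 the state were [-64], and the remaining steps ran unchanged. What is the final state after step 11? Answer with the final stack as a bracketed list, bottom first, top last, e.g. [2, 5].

state after step 3 := [-64]
step 4 (DUP): [-64, -64]
step 5 (DROP): [-64]
step 6 (DUP): [-64, -64]
step 7 (ADD): [-128]
step 8 (PUSH 29): [-128, 29]
step 9 (DROP): [-128]
step 10 (DUP): [-128, -128]
step 11 (ADD): [-256]

[-256]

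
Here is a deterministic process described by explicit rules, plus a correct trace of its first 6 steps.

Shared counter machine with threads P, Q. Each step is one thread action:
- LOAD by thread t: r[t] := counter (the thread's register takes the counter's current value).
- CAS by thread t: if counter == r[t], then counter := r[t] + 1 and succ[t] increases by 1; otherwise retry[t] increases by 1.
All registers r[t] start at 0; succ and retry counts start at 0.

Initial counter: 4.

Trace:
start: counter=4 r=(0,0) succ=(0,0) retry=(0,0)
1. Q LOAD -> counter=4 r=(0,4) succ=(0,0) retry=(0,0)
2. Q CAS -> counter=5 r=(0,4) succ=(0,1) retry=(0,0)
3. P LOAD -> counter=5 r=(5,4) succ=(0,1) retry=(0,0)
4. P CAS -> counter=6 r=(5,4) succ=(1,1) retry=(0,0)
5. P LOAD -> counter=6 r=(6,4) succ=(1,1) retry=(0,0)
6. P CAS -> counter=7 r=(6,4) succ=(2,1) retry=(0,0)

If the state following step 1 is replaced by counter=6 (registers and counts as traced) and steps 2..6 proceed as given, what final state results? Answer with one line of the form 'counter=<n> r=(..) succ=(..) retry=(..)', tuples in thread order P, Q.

counter=8 r=(7,4) succ=(2,0) retry=(0,1)

state after step 1 := counter=6 r=(0,4) succ=(0,0) retry=(0,0)
2. Q CAS -> counter=6 r=(0,4) succ=(0,0) retry=(0,1)
3. P LOAD -> counter=6 r=(6,4) succ=(0,0) retry=(0,1)
4. P CAS -> counter=7 r=(6,4) succ=(1,0) retry=(0,1)
5. P LOAD -> counter=7 r=(7,4) succ=(1,0) retry=(0,1)
6. P CAS -> counter=8 r=(7,4) succ=(2,0) retry=(0,1)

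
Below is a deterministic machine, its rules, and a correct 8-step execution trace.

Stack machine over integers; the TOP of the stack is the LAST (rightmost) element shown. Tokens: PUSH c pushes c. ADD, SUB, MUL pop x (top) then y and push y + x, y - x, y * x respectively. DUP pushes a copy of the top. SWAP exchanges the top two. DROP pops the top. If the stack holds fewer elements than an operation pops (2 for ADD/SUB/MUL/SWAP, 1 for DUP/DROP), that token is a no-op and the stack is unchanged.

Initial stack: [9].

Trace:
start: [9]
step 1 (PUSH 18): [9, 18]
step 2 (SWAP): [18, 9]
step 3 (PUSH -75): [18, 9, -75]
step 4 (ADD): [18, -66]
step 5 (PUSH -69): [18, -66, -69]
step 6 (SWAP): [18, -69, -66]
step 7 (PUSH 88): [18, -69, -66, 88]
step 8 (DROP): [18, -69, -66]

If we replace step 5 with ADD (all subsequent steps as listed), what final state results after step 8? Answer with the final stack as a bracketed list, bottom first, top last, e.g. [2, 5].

[-48]

(re-executing from step 5 with the substitution; state before step 5: [18, -66])
step 5 (ADD): [-48]
step 6 (SWAP): [-48]
step 7 (PUSH 88): [-48, 88]
step 8 (DROP): [-48]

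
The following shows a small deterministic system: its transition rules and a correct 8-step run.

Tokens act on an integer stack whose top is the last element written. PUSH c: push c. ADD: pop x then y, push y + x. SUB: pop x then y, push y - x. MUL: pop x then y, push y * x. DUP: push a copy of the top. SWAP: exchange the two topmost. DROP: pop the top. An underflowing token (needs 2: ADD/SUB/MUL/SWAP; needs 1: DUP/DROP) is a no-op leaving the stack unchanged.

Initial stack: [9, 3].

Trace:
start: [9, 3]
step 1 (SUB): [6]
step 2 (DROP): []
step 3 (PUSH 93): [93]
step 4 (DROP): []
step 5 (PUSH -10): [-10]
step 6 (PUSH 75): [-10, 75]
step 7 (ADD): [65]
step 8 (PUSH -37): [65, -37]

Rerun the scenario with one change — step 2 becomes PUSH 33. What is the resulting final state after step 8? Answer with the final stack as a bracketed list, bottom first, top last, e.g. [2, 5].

[6, 33, 65, -37]

(re-executing from step 2 with the substitution; state before step 2: [6])
step 2 (PUSH 33): [6, 33]
step 3 (PUSH 93): [6, 33, 93]
step 4 (DROP): [6, 33]
step 5 (PUSH -10): [6, 33, -10]
step 6 (PUSH 75): [6, 33, -10, 75]
step 7 (ADD): [6, 33, 65]
step 8 (PUSH -37): [6, 33, 65, -37]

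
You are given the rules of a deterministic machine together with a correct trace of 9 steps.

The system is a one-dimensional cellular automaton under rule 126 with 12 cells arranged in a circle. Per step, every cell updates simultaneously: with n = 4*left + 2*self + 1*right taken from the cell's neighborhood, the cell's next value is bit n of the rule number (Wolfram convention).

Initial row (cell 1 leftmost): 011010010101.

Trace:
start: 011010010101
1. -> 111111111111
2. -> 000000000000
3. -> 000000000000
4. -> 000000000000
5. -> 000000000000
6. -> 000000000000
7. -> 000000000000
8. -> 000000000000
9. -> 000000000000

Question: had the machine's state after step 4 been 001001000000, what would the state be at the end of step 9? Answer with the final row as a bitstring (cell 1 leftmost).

111001111001

state after step 4 := 001001000000
5. -> 011111100000
6. -> 110000110000
7. -> 111001111001
8. -> 001111001111
9. -> 111001111001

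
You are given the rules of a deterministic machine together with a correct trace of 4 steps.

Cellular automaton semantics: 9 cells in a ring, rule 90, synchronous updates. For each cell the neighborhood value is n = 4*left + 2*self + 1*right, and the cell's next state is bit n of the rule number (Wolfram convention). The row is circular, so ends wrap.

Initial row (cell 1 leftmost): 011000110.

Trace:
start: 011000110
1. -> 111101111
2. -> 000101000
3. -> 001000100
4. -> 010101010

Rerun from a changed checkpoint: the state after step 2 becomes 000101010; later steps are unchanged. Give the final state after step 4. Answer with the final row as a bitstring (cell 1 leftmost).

state after step 2 := 000101010
3. -> 001000001
4. -> 110100010

110100010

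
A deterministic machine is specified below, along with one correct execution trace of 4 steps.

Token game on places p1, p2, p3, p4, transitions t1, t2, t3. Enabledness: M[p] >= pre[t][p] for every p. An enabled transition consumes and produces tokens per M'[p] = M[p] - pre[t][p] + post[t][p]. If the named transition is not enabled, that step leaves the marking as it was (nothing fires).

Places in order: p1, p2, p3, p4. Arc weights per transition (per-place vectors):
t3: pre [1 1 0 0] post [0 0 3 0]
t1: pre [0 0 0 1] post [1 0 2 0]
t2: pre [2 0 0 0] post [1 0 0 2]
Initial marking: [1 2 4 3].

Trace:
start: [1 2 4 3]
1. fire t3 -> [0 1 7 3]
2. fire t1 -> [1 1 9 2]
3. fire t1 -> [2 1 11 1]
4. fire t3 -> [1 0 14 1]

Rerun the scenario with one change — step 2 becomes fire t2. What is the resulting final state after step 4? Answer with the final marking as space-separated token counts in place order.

(re-executing from step 2 with the substitution; state before step 2: [0 1 7 3])
2. fire t2 -> [0 1 7 3]
3. fire t1 -> [1 1 9 2]
4. fire t3 -> [0 0 12 2]

0 0 12 2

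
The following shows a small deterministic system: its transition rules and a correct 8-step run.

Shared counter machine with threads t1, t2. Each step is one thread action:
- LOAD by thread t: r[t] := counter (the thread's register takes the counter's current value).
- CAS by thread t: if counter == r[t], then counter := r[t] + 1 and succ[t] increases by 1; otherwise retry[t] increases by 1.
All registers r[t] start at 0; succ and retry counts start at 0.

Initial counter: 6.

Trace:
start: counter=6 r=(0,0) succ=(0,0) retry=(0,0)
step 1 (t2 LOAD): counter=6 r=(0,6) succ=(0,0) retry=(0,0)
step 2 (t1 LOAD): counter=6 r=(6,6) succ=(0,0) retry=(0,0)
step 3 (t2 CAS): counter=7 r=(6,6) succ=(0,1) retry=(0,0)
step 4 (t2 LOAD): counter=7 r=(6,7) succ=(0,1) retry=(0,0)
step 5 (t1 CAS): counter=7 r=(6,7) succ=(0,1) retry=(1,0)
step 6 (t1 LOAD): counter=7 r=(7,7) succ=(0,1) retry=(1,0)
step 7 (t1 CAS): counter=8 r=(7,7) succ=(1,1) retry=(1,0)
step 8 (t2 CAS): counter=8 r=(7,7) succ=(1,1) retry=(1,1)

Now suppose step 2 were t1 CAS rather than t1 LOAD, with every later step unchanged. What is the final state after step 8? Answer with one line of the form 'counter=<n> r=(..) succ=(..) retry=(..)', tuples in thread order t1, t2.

(re-executing from step 2 with the substitution; state before step 2: counter=6 r=(0,6) succ=(0,0) retry=(0,0))
step 2 (t1 CAS): counter=6 r=(0,6) succ=(0,0) retry=(1,0)
step 3 (t2 CAS): counter=7 r=(0,6) succ=(0,1) retry=(1,0)
step 4 (t2 LOAD): counter=7 r=(0,7) succ=(0,1) retry=(1,0)
step 5 (t1 CAS): counter=7 r=(0,7) succ=(0,1) retry=(2,0)
step 6 (t1 LOAD): counter=7 r=(7,7) succ=(0,1) retry=(2,0)
step 7 (t1 CAS): counter=8 r=(7,7) succ=(1,1) retry=(2,0)
step 8 (t2 CAS): counter=8 r=(7,7) succ=(1,1) retry=(2,1)

counter=8 r=(7,7) succ=(1,1) retry=(2,1)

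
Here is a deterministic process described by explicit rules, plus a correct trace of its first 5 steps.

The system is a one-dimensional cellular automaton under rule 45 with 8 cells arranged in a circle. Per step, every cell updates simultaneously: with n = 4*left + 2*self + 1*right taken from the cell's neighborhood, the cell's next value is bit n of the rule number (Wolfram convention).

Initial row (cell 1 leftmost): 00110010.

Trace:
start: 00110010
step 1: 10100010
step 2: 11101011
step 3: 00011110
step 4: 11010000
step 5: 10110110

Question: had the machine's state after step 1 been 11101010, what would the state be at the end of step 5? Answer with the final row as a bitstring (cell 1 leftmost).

state after step 1 := 11101010
step 2: 10011111
step 3: 00010000
step 4: 11010111
step 5: 00111100

00111100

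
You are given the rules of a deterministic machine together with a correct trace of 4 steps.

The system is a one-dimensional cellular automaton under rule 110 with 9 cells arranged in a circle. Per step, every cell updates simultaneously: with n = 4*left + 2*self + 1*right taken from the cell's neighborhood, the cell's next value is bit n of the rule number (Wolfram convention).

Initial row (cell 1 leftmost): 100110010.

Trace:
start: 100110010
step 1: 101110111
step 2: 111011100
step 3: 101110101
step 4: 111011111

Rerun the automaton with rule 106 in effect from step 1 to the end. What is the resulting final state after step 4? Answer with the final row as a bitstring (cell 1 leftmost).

100000101

(re-executing steps 1..4 under rule 106; state before step 1: 100110010)
step 1: 001110101
step 2: 011011010
step 3: 111111100
step 4: 100000101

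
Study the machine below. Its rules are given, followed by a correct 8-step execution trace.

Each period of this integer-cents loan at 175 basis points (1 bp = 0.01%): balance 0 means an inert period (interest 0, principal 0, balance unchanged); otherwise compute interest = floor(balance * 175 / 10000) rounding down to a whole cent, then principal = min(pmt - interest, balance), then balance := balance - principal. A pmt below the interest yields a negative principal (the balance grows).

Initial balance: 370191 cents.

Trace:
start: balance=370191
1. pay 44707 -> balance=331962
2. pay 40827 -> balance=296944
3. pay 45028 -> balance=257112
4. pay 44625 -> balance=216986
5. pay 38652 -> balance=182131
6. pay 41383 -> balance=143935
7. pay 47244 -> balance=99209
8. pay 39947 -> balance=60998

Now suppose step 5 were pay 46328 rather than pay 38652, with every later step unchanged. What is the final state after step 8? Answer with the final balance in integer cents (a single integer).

(re-executing from step 5 with the substitution; state before step 5: balance=216986)
5. pay 46328 -> balance=174455
6. pay 41383 -> balance=136124
7. pay 47244 -> balance=91262
8. pay 39947 -> balance=52912

52912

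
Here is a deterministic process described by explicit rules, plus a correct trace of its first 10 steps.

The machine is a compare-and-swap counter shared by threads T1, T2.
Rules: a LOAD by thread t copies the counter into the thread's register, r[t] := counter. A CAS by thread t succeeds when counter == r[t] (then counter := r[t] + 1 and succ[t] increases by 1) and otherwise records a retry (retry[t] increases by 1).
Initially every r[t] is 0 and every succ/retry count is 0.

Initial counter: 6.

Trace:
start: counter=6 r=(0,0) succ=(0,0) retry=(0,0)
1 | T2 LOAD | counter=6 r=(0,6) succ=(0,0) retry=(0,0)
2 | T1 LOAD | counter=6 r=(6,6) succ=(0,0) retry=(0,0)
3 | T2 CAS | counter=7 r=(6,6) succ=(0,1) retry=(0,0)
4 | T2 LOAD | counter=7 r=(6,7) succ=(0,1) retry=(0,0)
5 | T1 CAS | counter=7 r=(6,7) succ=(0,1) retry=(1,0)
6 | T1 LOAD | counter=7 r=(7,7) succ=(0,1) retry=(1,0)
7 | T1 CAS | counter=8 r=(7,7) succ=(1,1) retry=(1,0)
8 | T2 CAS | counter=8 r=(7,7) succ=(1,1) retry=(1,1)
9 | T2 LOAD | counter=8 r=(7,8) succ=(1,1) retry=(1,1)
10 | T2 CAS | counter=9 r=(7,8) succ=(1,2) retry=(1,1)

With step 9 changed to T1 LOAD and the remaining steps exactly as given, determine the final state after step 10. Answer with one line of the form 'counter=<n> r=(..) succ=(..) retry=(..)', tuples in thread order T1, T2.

(re-executing from step 9 with the substitution; state before step 9: counter=8 r=(7,7) succ=(1,1) retry=(1,1))
9 | T1 LOAD | counter=8 r=(8,7) succ=(1,1) retry=(1,1)
10 | T2 CAS | counter=8 r=(8,7) succ=(1,1) retry=(1,2)

counter=8 r=(8,7) succ=(1,1) retry=(1,2)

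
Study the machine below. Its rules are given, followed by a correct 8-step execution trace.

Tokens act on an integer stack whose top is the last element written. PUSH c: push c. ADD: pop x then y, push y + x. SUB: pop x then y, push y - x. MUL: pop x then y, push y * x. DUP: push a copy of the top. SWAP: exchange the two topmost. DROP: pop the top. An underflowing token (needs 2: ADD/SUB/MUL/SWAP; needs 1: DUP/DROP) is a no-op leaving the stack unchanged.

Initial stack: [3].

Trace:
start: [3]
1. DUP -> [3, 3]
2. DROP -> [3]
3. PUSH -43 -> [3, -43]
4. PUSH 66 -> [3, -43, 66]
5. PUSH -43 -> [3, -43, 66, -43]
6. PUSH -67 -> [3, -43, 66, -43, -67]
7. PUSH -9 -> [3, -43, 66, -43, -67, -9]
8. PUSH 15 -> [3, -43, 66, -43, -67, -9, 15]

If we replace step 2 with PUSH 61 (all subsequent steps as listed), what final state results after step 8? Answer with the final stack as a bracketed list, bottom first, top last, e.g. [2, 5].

(re-executing from step 2 with the substitution; state before step 2: [3, 3])
2. PUSH 61 -> [3, 3, 61]
3. PUSH -43 -> [3, 3, 61, -43]
4. PUSH 66 -> [3, 3, 61, -43, 66]
5. PUSH -43 -> [3, 3, 61, -43, 66, -43]
6. PUSH -67 -> [3, 3, 61, -43, 66, -43, -67]
7. PUSH -9 -> [3, 3, 61, -43, 66, -43, -67, -9]
8. PUSH 15 -> [3, 3, 61, -43, 66, -43, -67, -9, 15]

[3, 3, 61, -43, 66, -43, -67, -9, 15]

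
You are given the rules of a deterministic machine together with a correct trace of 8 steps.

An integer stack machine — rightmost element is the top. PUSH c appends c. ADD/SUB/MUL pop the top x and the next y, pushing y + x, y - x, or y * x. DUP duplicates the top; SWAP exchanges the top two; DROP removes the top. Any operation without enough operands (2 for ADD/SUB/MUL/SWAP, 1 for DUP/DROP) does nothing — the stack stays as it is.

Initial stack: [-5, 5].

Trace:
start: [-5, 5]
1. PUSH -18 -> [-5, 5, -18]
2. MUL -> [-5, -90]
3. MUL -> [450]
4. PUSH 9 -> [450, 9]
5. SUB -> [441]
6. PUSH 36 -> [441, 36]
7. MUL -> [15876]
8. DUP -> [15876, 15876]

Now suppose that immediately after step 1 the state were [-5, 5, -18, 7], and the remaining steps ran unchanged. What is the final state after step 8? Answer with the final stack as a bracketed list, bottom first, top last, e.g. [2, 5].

[-5, -23004, -23004]

state after step 1 := [-5, 5, -18, 7]
2. MUL -> [-5, 5, -126]
3. MUL -> [-5, -630]
4. PUSH 9 -> [-5, -630, 9]
5. SUB -> [-5, -639]
6. PUSH 36 -> [-5, -639, 36]
7. MUL -> [-5, -23004]
8. DUP -> [-5, -23004, -23004]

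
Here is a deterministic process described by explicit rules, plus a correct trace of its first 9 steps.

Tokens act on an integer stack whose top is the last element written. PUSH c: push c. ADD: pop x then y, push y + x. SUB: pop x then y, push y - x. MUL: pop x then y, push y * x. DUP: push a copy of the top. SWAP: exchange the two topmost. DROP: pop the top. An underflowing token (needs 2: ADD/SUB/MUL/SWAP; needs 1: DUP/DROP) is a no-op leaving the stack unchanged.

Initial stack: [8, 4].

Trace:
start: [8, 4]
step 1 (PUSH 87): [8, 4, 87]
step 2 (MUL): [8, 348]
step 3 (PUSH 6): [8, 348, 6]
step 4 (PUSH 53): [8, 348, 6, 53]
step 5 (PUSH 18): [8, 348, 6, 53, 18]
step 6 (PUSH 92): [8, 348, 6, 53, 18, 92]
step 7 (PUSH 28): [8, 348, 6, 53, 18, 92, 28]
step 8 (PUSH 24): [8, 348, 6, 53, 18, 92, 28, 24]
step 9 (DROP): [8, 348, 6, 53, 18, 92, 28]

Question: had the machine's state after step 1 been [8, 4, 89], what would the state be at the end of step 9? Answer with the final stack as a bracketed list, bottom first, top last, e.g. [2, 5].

[8, 356, 6, 53, 18, 92, 28]

state after step 1 := [8, 4, 89]
step 2 (MUL): [8, 356]
step 3 (PUSH 6): [8, 356, 6]
step 4 (PUSH 53): [8, 356, 6, 53]
step 5 (PUSH 18): [8, 356, 6, 53, 18]
step 6 (PUSH 92): [8, 356, 6, 53, 18, 92]
step 7 (PUSH 28): [8, 356, 6, 53, 18, 92, 28]
step 8 (PUSH 24): [8, 356, 6, 53, 18, 92, 28, 24]
step 9 (DROP): [8, 356, 6, 53, 18, 92, 28]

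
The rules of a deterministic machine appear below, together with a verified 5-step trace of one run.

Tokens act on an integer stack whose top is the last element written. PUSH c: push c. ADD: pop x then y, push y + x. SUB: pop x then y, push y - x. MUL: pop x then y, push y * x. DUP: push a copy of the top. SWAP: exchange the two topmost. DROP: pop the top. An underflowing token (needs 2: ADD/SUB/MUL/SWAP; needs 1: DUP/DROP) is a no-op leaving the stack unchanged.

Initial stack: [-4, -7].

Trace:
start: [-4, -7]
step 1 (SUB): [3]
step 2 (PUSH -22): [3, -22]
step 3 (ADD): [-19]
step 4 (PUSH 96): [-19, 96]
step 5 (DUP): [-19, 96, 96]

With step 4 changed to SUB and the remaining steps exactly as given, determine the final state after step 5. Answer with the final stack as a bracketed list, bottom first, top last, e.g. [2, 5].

(re-executing from step 4 with the substitution; state before step 4: [-19])
step 4 (SUB): [-19]
step 5 (DUP): [-19, -19]

[-19, -19]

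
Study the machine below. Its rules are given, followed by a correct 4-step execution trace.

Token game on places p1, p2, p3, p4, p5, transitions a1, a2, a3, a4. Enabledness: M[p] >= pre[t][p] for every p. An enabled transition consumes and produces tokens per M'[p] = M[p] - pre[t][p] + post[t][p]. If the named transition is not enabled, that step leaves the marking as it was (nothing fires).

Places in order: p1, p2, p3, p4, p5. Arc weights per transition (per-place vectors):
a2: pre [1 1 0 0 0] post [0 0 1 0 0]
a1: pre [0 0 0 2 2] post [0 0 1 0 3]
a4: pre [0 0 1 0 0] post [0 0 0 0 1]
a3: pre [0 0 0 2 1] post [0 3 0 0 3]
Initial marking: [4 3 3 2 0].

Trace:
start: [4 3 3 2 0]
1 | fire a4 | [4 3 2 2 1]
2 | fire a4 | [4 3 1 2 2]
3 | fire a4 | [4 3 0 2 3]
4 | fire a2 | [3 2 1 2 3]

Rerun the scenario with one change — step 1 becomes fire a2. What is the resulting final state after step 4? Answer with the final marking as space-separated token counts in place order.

(re-executing from step 1 with the substitution; state before step 1: [4 3 3 2 0])
1 | fire a2 | [3 2 4 2 0]
2 | fire a4 | [3 2 3 2 1]
3 | fire a4 | [3 2 2 2 2]
4 | fire a2 | [2 1 3 2 2]

2 1 3 2 2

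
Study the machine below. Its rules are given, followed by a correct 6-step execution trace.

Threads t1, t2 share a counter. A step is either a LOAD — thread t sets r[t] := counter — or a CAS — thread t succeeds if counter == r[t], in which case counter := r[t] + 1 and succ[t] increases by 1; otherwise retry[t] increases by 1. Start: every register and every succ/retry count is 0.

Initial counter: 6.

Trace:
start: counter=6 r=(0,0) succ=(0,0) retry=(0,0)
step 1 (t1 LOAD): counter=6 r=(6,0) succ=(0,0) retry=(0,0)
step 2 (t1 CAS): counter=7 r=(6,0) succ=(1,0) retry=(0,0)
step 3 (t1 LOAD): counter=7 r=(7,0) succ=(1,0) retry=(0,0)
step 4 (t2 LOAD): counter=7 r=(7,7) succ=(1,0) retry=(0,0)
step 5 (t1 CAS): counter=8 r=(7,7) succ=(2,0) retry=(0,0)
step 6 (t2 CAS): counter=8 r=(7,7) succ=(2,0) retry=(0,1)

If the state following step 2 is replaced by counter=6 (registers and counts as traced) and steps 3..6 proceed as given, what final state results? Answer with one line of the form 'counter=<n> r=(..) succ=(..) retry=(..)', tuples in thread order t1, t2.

counter=7 r=(6,6) succ=(2,0) retry=(0,1)

state after step 2 := counter=6 r=(6,0) succ=(1,0) retry=(0,0)
step 3 (t1 LOAD): counter=6 r=(6,0) succ=(1,0) retry=(0,0)
step 4 (t2 LOAD): counter=6 r=(6,6) succ=(1,0) retry=(0,0)
step 5 (t1 CAS): counter=7 r=(6,6) succ=(2,0) retry=(0,0)
step 6 (t2 CAS): counter=7 r=(6,6) succ=(2,0) retry=(0,1)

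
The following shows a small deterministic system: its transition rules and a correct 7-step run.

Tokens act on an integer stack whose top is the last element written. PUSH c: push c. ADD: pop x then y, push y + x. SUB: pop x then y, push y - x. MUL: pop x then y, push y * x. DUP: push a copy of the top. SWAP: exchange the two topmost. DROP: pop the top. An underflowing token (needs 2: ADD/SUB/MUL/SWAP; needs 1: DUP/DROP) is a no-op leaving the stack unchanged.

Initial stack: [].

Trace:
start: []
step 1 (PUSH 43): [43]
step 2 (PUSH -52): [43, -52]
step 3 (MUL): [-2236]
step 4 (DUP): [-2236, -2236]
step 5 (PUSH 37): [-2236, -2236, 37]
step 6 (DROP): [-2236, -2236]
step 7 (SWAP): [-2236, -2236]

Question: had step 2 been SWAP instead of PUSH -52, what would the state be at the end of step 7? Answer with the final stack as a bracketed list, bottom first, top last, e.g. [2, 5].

(re-executing from step 2 with the substitution; state before step 2: [43])
step 2 (SWAP): [43]
step 3 (MUL): [43]
step 4 (DUP): [43, 43]
step 5 (PUSH 37): [43, 43, 37]
step 6 (DROP): [43, 43]
step 7 (SWAP): [43, 43]

[43, 43]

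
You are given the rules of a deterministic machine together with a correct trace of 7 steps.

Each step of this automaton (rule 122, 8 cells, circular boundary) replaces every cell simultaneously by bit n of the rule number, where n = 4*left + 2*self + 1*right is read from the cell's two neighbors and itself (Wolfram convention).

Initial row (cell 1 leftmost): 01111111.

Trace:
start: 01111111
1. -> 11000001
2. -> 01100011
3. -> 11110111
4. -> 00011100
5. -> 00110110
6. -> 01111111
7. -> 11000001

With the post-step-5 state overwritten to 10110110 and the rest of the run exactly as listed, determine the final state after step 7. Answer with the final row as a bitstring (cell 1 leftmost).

11000001

state after step 5 := 10110110
6. -> 01111111
7. -> 11000001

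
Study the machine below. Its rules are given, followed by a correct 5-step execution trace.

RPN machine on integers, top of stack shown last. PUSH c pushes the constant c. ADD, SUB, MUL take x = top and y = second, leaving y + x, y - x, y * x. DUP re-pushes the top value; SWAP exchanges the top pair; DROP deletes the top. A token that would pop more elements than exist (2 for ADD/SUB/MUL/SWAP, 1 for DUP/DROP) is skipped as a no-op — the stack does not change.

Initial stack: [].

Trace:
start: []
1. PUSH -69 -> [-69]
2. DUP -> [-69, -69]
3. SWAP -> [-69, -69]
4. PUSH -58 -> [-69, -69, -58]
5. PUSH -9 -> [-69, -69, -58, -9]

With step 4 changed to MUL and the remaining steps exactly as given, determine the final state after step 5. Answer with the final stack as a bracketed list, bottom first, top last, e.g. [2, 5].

(re-executing from step 4 with the substitution; state before step 4: [-69, -69])
4. MUL -> [4761]
5. PUSH -9 -> [4761, -9]

[4761, -9]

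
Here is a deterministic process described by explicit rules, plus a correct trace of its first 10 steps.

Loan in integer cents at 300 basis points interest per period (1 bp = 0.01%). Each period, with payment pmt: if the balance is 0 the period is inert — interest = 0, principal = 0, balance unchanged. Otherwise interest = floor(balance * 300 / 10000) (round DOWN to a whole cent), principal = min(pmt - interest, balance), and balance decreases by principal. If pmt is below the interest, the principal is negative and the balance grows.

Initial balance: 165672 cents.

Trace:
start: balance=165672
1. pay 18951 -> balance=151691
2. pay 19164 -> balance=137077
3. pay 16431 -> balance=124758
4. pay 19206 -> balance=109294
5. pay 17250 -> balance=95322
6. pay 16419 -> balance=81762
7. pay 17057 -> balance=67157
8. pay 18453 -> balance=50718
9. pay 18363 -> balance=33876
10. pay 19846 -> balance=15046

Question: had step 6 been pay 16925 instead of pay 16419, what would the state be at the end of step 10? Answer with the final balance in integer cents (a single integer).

(re-executing from step 6 with the substitution; state before step 6: balance=95322)
6. pay 16925 -> balance=81256
7. pay 17057 -> balance=66636
8. pay 18453 -> balance=50182
9. pay 18363 -> balance=33324
10. pay 19846 -> balance=14477

14477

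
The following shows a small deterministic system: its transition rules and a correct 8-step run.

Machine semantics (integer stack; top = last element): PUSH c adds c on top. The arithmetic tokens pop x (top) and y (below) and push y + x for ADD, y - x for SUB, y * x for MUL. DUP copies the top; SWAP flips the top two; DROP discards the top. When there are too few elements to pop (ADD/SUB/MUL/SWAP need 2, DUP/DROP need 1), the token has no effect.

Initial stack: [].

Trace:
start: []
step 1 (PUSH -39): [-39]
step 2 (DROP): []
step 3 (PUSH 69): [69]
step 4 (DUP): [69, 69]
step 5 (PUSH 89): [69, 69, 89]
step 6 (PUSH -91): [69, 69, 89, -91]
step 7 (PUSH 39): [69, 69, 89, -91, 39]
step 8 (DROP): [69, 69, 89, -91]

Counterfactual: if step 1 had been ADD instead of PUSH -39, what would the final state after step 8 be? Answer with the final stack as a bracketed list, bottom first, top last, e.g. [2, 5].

(re-executing from step 1 with the substitution; state before step 1: [])
step 1 (ADD): []
step 2 (DROP): []
step 3 (PUSH 69): [69]
step 4 (DUP): [69, 69]
step 5 (PUSH 89): [69, 69, 89]
step 6 (PUSH -91): [69, 69, 89, -91]
step 7 (PUSH 39): [69, 69, 89, -91, 39]
step 8 (DROP): [69, 69, 89, -91]

[69, 69, 89, -91]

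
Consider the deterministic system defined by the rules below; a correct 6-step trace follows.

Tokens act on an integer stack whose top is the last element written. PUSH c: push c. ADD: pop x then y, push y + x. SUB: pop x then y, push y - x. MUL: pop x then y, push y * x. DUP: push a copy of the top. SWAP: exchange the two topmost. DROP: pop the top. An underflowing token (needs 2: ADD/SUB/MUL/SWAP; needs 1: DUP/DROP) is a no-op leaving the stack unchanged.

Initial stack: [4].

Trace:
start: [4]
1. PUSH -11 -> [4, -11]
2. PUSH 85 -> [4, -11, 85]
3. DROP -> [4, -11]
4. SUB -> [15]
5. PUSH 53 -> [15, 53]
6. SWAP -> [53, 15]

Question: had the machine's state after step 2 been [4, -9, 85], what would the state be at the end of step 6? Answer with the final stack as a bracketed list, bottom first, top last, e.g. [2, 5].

state after step 2 := [4, -9, 85]
3. DROP -> [4, -9]
4. SUB -> [13]
5. PUSH 53 -> [13, 53]
6. SWAP -> [53, 13]

[53, 13]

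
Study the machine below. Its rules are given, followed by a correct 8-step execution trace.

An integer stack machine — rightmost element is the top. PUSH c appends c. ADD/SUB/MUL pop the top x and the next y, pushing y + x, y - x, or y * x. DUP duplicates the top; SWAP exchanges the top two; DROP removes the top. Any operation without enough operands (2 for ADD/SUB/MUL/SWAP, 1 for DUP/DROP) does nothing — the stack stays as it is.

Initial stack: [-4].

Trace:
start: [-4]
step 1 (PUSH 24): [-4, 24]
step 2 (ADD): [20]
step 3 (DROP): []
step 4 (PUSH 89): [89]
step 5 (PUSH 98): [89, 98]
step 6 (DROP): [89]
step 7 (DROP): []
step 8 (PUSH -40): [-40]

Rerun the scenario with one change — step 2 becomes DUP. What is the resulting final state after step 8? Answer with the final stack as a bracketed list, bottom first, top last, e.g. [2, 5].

[-4, 24, -40]

(re-executing from step 2 with the substitution; state before step 2: [-4, 24])
step 2 (DUP): [-4, 24, 24]
step 3 (DROP): [-4, 24]
step 4 (PUSH 89): [-4, 24, 89]
step 5 (PUSH 98): [-4, 24, 89, 98]
step 6 (DROP): [-4, 24, 89]
step 7 (DROP): [-4, 24]
step 8 (PUSH -40): [-4, 24, -40]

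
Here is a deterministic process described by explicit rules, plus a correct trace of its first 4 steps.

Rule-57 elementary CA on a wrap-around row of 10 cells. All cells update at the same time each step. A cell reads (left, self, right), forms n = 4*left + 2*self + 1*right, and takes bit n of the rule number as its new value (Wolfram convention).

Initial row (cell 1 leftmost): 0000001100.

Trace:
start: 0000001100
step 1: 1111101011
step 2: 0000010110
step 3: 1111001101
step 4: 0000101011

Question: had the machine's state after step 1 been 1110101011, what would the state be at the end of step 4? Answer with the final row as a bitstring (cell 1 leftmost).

state after step 1 := 1110101011
step 2: 0001010110
step 3: 1100101101
step 4: 0010011011

0010011011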